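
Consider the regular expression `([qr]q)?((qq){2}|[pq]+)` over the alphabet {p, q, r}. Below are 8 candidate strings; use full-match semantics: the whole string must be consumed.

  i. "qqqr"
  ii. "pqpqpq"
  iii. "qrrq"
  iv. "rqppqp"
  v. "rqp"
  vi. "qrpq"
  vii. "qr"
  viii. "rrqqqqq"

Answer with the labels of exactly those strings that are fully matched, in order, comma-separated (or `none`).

ii, iv, v

i. "qqqr" → no match
ii. "pqpqpq" → match
iii. "qrrq" → no match
iv. "rqppqp" → match
v. "rqp" → match
vi. "qrpq" → no match
vii. "qr" → no match
viii. "rrqqqqq" → no match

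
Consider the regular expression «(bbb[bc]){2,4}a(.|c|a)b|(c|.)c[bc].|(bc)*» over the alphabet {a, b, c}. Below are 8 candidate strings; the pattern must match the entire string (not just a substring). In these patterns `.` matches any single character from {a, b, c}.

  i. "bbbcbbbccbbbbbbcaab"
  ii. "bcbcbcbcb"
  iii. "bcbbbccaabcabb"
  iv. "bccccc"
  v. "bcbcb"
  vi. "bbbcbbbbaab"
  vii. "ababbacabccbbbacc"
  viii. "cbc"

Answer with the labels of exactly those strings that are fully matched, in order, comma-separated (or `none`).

vi

i → no match
ii. "bcbcbcbcb" → no match
iii → no match
iv. "bccccc" → no match
v. "bcbcb" → no match
vi. "bbbcbbbbaab" → match
vii → no match
viii. "cbc" → no match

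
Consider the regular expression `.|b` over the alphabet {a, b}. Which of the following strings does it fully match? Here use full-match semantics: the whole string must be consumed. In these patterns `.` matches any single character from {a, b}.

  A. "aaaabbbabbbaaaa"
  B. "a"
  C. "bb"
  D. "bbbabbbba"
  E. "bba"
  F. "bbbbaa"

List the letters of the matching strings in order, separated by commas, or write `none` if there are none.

B

A → no match
B → match
C → no match
D → no match
E → no match
F → no match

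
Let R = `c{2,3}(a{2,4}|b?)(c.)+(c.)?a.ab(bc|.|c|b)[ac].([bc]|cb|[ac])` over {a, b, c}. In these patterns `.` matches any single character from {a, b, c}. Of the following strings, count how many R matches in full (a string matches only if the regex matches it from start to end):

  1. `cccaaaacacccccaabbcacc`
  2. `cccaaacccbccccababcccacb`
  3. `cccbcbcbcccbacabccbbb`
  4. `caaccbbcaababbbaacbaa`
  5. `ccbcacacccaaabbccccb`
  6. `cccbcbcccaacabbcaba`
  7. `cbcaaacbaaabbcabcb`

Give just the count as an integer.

1 → no match
2 → no match
3 → no match
4 → no match
5 → no match
6 → match
7 → no match
Total matched: 1

1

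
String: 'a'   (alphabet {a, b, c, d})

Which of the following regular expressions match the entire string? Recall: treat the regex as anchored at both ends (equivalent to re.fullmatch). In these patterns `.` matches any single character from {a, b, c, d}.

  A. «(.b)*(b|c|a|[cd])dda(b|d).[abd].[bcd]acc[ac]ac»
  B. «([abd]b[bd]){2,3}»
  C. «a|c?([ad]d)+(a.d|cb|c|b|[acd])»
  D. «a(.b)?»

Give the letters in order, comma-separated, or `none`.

A → no match — must end with 'ac'
B → no match
C → match
D → match

C, D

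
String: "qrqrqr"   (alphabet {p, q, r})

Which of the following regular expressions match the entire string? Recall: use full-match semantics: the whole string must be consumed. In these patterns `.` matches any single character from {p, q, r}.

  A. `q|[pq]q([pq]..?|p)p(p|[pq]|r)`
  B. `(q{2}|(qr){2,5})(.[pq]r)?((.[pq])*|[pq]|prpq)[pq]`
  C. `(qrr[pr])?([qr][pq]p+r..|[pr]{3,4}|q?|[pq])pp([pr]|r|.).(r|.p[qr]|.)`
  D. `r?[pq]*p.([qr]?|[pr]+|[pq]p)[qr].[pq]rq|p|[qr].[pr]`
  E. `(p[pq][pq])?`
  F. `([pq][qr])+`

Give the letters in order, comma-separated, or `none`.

F

A → no match
B → no match
C → no match
D → no match
E → no match
F → match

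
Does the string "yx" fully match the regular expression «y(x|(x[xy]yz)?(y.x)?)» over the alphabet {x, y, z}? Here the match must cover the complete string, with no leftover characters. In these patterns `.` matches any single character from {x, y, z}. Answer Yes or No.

Yes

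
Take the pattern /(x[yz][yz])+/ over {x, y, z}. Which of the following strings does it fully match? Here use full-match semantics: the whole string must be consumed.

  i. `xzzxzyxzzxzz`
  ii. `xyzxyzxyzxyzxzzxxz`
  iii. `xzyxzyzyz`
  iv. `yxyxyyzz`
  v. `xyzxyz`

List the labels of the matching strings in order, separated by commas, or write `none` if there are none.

i, v

i → match
ii → no match
iii → no match
iv → no match — must start with `x`
v → match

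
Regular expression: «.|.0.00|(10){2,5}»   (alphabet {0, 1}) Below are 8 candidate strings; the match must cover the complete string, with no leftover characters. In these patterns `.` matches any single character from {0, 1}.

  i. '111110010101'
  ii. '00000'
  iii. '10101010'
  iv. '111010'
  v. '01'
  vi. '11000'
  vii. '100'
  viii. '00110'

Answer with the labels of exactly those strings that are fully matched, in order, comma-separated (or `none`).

ii, iii

i. '111110010101' → no match
ii. '00000' → match
iii. '10101010' → match
iv. '111010' → no match
v. '01' → no match
vi. '11000' → no match
vii. '100' → no match
viii. '00110' → no match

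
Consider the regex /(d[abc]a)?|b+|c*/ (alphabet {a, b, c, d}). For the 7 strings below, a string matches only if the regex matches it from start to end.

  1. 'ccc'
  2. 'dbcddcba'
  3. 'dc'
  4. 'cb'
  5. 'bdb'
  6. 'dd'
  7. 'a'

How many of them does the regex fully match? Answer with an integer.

1

1. 'ccc' → match
2. 'dbcddcba' → no match
3. 'dc' → no match
4. 'cb' → no match
5. 'bdb' → no match
6. 'dd' → no match
7. 'a' → no match
Total matched: 1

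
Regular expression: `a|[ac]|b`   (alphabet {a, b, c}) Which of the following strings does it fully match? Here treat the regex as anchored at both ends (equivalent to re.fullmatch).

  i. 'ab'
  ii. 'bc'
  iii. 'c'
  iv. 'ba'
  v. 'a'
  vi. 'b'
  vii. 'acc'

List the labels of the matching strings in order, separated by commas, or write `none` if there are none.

iii, v, vi

i → no match
ii → no match
iii → match
iv → no match
v → match
vi → match
vii → no match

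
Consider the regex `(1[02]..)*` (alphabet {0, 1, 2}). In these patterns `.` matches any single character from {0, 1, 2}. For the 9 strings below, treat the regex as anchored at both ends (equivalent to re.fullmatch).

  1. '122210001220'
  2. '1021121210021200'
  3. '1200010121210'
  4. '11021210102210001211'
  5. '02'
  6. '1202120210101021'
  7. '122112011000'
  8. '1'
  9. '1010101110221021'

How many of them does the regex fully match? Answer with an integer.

5

1 → match
2 → match
3 → no match
4 → no match
5 → no match
6 → match
7 → match
8 → no match
9 → match
Total matched: 5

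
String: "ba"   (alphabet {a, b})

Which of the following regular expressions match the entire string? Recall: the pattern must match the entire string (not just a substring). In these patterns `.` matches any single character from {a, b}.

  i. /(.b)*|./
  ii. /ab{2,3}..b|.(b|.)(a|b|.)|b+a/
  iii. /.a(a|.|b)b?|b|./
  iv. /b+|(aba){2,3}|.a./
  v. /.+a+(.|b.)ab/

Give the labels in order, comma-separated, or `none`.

ii

i → no match
ii → match
iii → no match
iv → no match
v → no match — must end with "ab"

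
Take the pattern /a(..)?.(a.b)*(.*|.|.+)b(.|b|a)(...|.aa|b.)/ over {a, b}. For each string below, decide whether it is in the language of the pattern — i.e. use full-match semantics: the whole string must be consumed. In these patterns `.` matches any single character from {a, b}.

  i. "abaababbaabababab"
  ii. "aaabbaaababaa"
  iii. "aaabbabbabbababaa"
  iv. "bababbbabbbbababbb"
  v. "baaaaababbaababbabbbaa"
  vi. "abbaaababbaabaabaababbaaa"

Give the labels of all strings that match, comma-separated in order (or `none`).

i → match
ii → match
iii → match
iv → no match — must start with "a"
v → no match — must start with "a"
vi → match

i, ii, iii, vi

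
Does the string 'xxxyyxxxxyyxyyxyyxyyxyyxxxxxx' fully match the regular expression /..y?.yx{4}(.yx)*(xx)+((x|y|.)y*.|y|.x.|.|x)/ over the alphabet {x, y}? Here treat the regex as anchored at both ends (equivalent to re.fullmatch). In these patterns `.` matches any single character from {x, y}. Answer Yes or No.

No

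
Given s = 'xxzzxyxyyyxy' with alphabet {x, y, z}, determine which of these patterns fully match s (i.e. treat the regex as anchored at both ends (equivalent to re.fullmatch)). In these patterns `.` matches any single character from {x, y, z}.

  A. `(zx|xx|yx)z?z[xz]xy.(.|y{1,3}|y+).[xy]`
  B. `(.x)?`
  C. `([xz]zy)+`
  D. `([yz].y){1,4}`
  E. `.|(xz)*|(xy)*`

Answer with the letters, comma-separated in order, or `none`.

A

A → match
B → no match
C → no match — must end with 'zy'
D → no match
E → no match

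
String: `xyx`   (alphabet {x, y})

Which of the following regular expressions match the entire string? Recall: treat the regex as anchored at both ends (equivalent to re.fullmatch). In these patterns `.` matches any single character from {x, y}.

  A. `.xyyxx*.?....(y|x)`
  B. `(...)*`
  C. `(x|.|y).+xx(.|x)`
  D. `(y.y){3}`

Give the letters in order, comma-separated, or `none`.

A → no match
B → match
C → no match
D → no match — must start with `y`

B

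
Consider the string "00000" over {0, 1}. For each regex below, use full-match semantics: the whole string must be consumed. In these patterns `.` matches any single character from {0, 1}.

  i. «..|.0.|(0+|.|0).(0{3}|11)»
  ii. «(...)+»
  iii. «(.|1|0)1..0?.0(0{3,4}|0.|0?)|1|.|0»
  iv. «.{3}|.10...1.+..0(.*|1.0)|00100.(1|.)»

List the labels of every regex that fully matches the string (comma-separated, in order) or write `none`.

i → match
ii → no match
iii → no match
iv → no match

i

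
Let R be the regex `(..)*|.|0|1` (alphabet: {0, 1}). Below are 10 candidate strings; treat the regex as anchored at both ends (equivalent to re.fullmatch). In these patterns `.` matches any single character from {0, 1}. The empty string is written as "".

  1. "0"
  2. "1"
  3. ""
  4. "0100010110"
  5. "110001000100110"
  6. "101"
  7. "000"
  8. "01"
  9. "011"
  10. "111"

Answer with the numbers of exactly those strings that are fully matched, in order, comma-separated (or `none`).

1, 2, 3, 4, 8

1 → match
2 → match
3 → match
4 → match
5 → no match
6 → no match
7 → no match
8 → match
9 → no match
10 → no match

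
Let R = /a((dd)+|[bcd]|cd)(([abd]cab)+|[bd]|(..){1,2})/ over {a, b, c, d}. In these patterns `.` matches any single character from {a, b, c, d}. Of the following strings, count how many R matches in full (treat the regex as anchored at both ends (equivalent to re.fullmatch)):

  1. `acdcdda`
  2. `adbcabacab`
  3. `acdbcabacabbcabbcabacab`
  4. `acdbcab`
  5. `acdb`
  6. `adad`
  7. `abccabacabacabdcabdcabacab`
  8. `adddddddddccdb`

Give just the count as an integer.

6

1 → match
2 → match
3 → match
4 → match
5 → match
6 → match
7 → no match
8 → no match
Total matched: 6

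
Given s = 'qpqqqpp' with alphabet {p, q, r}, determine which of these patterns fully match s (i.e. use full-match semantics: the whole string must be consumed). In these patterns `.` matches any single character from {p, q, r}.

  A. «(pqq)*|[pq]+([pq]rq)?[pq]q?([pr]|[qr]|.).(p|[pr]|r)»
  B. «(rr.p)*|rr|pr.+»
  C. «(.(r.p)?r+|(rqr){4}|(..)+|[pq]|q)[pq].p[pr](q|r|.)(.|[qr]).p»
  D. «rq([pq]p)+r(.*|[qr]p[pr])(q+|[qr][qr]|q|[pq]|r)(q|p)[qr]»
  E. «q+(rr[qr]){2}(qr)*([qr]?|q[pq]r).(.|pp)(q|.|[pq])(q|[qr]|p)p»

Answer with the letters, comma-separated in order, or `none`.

A

A → match
B → no match
C → no match
D → no match — must start with 'rq'
E → no match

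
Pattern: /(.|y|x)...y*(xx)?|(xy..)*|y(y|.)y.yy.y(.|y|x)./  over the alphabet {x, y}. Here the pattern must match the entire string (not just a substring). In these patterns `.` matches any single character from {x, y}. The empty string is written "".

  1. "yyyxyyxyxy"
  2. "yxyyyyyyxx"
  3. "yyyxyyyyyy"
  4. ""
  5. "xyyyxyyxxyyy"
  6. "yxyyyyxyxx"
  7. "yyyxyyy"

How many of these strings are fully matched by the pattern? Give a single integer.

7

1. "yyyxyyxyxy" → match
2. "yxyyyyyyxx" → match
3. "yyyxyyyyyy" → match
4. "" → match
5. "xyyyxyyxxyyy" → match
6. "yxyyyyxyxx" → match
7. "yyyxyyy" → match
Total matched: 7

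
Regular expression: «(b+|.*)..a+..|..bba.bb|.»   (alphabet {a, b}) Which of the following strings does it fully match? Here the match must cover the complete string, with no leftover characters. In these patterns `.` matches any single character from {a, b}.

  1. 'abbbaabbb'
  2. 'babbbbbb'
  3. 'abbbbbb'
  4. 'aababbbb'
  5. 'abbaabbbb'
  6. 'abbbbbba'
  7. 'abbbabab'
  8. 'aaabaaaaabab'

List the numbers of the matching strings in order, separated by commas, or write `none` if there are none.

none

1 → no match
2 → no match
3 → no match
4 → no match
5 → no match
6 → no match
7 → no match
8 → no match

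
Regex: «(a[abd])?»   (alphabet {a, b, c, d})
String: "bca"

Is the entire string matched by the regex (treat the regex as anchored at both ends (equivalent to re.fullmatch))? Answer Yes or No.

No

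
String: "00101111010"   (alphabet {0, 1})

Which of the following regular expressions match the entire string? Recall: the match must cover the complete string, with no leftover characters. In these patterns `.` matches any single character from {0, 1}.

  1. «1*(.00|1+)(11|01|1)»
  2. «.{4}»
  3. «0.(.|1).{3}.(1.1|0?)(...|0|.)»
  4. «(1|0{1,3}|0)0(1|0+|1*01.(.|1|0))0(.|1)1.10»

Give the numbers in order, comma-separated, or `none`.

3

1 → no match
2 → no match
3 → match
4 → no match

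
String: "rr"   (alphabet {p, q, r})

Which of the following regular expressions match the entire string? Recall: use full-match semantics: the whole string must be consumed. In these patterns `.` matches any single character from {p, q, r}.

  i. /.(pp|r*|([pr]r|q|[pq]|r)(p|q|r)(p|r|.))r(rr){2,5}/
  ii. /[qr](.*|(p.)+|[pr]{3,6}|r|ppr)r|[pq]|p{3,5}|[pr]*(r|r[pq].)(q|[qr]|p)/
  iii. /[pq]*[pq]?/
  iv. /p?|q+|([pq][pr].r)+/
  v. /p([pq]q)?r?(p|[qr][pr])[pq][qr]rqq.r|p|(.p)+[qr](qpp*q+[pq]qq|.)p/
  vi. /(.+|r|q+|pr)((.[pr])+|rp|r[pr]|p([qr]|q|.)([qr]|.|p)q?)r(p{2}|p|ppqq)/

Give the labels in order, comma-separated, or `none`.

i → no match
ii → match
iii → no match
iv → no match
v → no match
vi → no match

ii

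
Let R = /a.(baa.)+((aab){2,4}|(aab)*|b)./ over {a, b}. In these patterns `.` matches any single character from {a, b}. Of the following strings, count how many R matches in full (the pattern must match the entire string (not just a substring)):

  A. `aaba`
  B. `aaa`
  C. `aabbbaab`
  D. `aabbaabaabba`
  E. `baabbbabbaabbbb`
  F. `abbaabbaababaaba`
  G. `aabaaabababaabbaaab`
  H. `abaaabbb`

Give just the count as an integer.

A → no match
B → no match
C → no match
D → no match
E → no match — must start with `a`
F → no match
G → no match
H → no match
Total matched: 0

0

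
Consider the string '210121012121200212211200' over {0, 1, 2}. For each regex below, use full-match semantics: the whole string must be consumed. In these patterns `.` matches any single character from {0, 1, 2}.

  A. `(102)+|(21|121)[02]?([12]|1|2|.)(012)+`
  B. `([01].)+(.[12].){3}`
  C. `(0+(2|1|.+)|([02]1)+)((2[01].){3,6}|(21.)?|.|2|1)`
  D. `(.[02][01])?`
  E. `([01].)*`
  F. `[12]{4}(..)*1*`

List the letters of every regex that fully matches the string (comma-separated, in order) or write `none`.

C

A → no match
B → no match
C → match
D → no match
E → no match
F → no match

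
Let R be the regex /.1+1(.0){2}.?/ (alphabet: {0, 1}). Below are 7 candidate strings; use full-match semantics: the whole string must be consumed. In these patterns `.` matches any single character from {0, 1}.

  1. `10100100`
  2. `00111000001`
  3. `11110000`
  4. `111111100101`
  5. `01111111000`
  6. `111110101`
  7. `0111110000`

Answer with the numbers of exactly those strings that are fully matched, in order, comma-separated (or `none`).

1 → no match
2 → no match
3 → match
4 → match
5 → match
6 → match
7 → match

3, 4, 5, 6, 7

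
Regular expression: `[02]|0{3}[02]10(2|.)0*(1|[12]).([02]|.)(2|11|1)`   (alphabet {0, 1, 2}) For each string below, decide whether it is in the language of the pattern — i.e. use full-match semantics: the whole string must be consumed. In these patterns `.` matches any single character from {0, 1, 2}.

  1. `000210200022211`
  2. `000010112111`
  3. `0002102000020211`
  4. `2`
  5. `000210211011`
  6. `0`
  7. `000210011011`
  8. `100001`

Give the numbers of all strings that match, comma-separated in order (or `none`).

1 → match
2. `000010112111` → match
3 → match
4. `2` → match
5. `000210211011` → match
6. `0` → match
7. `000210011011` → match
8. `100001` → no match

1, 2, 3, 4, 5, 6, 7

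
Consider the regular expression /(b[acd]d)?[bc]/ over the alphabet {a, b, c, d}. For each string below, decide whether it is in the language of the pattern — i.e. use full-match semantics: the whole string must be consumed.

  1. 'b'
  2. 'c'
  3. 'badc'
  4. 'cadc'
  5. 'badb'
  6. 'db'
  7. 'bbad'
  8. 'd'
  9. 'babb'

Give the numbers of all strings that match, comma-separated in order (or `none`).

1. 'b' → match
2. 'c' → match
3. 'badc' → match
4. 'cadc' → no match
5. 'badb' → match
6. 'db' → no match
7. 'bbad' → no match
8. 'd' → no match
9. 'babb' → no match

1, 2, 3, 5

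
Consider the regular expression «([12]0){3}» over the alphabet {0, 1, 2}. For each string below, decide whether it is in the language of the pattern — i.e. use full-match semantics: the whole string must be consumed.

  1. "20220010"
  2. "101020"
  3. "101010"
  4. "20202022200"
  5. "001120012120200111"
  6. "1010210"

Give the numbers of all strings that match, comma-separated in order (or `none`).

2, 3

1 → no match
2 → match
3 → match
4 → no match
5 → no match — must end with "0"
6 → no match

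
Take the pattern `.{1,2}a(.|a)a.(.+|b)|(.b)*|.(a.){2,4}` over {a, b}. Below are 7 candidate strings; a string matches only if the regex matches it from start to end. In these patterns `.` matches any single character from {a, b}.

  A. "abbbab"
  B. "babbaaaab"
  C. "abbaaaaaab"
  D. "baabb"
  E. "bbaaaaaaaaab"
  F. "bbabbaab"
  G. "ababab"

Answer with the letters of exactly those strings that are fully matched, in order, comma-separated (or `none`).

A, E, G

A → match
B → no match
C → no match
D → no match
E → match
F → no match
G → match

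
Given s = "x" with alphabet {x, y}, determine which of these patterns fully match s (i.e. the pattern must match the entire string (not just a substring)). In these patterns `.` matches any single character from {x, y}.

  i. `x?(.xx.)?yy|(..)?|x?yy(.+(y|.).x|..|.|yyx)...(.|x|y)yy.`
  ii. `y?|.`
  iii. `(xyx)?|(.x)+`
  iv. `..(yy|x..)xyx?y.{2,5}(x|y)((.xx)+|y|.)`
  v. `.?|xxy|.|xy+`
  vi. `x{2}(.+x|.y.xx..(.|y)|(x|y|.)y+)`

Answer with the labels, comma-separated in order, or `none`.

i → no match
ii → match
iii → no match
iv → no match
v → match
vi → no match

ii, v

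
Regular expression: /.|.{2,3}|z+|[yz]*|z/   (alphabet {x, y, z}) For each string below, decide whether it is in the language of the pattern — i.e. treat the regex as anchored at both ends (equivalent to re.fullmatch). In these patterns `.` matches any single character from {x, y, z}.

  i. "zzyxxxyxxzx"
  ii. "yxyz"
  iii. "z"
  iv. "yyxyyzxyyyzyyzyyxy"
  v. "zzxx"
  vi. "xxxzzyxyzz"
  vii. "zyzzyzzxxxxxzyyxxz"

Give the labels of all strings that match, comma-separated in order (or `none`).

i. "zzyxxxyxxzx" → no match
ii. "yxyz" → no match
iii. "z" → match
iv → no match
v. "zzxx" → no match
vi. "xxxzzyxyzz" → no match
vii → no match

iii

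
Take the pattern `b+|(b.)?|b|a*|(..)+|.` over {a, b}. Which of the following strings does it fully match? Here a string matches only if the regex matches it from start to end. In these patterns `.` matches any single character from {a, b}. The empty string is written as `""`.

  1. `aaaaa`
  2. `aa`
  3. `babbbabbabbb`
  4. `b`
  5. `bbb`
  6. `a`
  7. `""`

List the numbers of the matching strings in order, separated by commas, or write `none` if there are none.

1 → match
2 → match
3 → match
4 → match
5 → match
6 → match
7 → match

1, 2, 3, 4, 5, 6, 7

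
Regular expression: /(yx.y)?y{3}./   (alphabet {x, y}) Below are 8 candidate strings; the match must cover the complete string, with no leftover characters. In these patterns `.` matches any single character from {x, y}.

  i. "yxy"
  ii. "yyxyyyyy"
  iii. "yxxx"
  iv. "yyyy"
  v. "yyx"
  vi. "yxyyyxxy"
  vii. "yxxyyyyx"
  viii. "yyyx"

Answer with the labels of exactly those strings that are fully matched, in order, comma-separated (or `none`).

i → no match
ii → no match
iii → no match
iv → match
v → no match
vi → no match
vii → match
viii → match

iv, vii, viii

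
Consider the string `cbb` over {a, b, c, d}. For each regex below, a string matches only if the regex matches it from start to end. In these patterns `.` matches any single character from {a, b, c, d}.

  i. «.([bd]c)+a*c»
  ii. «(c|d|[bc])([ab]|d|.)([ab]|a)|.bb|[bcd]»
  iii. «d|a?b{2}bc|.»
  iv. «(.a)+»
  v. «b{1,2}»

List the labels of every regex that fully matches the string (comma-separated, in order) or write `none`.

i → no match — must end with `c`
ii → match
iii → no match
iv → no match — must end with `a`
v → no match — must start with `b`

ii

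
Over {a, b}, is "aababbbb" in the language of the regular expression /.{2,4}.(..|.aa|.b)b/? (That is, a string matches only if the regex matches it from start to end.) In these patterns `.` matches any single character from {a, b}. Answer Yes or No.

Yes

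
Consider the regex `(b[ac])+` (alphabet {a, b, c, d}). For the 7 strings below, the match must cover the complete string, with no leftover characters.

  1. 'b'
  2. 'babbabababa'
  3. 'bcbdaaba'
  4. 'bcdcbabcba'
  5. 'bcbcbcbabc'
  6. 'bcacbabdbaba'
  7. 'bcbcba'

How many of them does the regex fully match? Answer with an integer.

1. 'b' → no match
2. 'babbabababa' → no match
3. 'bcbdaaba' → no match
4. 'bcdcbabcba' → no match
5. 'bcbcbcbabc' → match
6. 'bcacbabdbaba' → no match
7. 'bcbcba' → match
Total matched: 2

2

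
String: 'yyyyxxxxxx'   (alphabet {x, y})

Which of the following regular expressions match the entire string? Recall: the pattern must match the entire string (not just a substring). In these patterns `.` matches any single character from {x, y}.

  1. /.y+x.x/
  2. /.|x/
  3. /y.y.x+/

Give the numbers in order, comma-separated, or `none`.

1 → no match
2 → no match
3 → match

3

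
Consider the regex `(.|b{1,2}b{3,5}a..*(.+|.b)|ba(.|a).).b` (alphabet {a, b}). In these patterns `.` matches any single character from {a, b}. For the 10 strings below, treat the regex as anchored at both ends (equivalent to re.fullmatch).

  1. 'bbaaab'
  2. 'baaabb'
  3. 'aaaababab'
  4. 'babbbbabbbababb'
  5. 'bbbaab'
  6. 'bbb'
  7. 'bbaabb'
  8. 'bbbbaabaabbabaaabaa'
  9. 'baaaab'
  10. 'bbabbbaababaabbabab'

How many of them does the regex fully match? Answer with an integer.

3

1 → no match
2 → match
3 → no match
4 → no match
5 → no match
6 → match
7 → no match
8 → no match — must end with 'b'
9 → match
10 → no match
Total matched: 3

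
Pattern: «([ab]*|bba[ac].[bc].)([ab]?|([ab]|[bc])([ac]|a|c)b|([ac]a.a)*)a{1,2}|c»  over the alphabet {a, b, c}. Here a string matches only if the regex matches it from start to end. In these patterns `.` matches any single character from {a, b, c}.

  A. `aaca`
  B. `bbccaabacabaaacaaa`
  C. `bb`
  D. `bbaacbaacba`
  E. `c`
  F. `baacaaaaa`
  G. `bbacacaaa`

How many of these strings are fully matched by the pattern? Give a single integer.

4

A → no match
B → no match
C → no match
D → match
E → match
F → match
G → match
Total matched: 4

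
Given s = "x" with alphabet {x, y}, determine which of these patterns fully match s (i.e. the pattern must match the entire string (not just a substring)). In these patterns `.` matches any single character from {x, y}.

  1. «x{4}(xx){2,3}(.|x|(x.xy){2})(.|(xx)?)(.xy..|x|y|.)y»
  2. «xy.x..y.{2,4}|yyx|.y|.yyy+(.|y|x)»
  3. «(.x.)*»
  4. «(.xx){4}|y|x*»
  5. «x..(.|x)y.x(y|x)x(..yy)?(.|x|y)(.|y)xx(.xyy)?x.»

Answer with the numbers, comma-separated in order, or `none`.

1 → no match — must end with "y"
2 → no match
3 → no match
4 → match
5 → no match

4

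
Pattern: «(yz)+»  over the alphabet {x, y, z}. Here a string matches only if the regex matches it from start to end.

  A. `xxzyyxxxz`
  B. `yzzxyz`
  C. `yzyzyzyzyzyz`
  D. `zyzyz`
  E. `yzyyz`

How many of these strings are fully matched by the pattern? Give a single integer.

1

A → no match — must start with `yz`
B → no match
C → match
D → no match — must start with `yz`
E → no match
Total matched: 1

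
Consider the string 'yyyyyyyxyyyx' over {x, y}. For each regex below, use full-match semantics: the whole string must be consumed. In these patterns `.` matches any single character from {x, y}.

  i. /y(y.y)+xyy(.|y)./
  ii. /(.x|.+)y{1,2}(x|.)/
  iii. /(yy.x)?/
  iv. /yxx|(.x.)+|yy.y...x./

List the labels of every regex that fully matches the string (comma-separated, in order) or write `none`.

i → match
ii → match
iii → no match
iv → no match

i, ii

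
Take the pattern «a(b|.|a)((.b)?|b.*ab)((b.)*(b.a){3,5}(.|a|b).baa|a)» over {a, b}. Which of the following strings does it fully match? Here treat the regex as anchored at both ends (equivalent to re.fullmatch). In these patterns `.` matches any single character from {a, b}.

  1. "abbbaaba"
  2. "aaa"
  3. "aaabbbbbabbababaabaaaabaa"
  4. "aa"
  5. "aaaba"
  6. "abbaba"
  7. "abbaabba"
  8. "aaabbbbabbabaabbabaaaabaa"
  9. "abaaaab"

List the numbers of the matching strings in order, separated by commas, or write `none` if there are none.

1 → match
2 → match
3 → no match
4 → no match
5 → match
6 → match
7 → no match
8 → match
9 → no match

1, 2, 5, 6, 8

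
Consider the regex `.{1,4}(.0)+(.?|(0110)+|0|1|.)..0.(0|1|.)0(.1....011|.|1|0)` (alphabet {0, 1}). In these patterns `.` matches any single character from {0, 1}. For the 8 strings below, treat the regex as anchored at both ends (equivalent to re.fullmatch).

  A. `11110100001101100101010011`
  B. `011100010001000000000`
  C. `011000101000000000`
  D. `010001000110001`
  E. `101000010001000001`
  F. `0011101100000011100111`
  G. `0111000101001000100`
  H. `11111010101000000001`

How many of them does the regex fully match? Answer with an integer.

A → no match
B → match
C → match
D → no match
E → match
F → no match
G → match
H → match
Total matched: 5

5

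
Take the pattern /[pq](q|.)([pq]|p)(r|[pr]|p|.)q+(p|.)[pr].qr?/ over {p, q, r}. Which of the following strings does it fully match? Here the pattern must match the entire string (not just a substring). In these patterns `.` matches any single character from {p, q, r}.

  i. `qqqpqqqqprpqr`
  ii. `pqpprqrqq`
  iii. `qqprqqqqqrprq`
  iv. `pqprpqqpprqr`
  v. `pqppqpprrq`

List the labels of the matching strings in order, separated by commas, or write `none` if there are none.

i → match
ii → no match
iii → match
iv → no match
v → no match

i, iii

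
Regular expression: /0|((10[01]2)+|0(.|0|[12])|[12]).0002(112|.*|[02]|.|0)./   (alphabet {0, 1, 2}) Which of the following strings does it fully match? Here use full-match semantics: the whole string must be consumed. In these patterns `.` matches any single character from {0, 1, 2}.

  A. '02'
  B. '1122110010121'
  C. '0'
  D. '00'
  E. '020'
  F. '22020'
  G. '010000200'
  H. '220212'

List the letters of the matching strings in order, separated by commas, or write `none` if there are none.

C, G

A → no match
B → no match
C → match
D → no match
E → no match
F → no match
G → match
H → no match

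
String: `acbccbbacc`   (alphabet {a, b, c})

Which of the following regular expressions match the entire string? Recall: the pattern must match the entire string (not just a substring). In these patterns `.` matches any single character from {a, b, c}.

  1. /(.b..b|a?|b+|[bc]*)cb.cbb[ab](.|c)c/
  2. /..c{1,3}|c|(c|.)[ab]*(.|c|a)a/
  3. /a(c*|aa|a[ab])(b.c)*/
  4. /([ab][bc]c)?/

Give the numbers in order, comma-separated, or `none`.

1 → match
2 → no match
3 → no match
4 → no match

1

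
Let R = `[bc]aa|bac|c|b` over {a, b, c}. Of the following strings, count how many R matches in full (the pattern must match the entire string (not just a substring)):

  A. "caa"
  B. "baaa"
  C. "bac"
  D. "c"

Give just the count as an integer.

A → match
B → no match
C → match
D → match
Total matched: 3

3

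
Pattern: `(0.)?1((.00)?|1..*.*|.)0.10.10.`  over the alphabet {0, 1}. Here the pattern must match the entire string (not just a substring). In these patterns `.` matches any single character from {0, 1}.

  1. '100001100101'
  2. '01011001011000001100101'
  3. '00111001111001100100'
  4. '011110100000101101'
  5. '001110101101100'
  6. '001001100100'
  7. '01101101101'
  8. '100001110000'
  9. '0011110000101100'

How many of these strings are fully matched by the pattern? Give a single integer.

1 → match
2 → no match
3 → match
4 → match
5 → match
6 → match
7 → match
8 → no match
9 → match
Total matched: 7

7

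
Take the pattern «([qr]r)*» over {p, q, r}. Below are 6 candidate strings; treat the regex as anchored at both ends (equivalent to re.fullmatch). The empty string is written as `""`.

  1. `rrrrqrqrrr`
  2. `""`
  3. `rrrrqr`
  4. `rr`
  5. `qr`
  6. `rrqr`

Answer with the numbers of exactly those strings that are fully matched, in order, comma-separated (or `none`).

1, 2, 3, 4, 5, 6

1. `rrrrqrqrrr` → match
2. `""` → match
3. `rrrrqr` → match
4. `rr` → match
5. `qr` → match
6. `rrqr` → match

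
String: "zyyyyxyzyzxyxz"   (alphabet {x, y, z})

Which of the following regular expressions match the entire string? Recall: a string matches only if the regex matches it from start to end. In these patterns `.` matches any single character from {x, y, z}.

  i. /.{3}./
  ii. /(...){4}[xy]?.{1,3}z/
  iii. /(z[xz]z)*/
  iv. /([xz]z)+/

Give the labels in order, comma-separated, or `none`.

i → no match
ii → match
iii → no match
iv → no match

ii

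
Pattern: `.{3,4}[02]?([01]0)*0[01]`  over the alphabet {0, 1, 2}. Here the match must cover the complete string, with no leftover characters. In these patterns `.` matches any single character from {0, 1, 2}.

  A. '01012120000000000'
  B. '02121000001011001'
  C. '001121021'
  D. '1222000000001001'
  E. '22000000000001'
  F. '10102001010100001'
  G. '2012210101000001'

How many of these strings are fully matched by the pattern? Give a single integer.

3

A → no match
B → no match
C. '001121021' → no match
D → match
E → match
F → match
G → no match
Total matched: 3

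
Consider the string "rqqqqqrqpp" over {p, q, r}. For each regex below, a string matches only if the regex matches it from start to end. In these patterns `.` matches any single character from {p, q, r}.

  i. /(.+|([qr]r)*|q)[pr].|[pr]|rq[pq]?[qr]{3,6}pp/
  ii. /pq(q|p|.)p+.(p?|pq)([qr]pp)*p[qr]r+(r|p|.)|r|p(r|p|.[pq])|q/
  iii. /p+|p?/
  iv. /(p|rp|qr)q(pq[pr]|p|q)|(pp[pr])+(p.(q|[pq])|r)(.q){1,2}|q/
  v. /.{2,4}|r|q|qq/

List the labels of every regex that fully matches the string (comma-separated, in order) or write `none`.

i → match
ii → no match
iii → no match
iv → no match
v → no match

i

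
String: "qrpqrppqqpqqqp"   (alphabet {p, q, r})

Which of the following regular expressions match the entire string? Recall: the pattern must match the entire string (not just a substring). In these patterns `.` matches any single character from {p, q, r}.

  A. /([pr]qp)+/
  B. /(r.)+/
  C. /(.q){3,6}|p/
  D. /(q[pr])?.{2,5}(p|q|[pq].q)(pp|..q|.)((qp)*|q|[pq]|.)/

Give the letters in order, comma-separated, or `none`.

A → no match
B → no match — must start with "r"
C → no match
D → match

D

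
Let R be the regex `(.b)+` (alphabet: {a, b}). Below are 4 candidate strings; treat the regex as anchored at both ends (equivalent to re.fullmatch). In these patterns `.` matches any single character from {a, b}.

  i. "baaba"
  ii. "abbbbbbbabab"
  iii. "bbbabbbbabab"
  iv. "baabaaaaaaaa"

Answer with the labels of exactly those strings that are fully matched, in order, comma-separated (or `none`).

i → no match — must end with "b"
ii → match
iii → no match
iv → no match — must end with "b"

ii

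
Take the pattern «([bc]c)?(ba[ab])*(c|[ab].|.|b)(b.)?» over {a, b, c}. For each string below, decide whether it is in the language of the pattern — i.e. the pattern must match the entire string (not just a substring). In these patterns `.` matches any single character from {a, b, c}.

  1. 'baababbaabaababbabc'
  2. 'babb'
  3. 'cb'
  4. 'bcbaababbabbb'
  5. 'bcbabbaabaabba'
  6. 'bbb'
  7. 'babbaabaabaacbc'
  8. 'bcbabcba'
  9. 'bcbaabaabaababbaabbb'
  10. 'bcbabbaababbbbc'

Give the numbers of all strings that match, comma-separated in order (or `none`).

1 → match
2 → match
3 → no match
4 → match
5 → match
6 → match
7 → match
8 → match
9 → match
10 → match

1, 2, 4, 5, 6, 7, 8, 9, 10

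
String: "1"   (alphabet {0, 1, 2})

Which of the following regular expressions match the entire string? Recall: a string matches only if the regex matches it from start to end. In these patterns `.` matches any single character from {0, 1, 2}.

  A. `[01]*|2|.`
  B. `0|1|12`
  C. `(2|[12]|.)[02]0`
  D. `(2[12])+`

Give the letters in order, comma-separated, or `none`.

A, B

A → match
B → match
C → no match — must end with "0"
D → no match — must start with "2"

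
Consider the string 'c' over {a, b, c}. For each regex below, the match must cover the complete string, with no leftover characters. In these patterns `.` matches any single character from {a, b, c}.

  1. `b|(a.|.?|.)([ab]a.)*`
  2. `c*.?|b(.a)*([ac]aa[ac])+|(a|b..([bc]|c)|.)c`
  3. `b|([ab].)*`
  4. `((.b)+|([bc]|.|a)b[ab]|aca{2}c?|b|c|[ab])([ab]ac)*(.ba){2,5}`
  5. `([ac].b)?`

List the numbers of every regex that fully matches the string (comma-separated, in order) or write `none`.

1 → match
2 → match
3 → no match
4 → no match — must end with 'ba'
5 → no match

1, 2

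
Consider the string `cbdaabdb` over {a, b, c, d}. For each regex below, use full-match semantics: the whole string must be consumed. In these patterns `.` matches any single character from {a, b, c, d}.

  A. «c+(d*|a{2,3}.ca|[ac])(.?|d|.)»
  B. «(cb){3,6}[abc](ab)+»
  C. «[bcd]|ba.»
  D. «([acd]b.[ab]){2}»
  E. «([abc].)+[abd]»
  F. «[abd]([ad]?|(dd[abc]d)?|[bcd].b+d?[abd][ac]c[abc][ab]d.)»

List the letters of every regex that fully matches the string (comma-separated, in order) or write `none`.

D

A → no match
B → no match — must end with `ab`
C → no match
D → match
E → no match
F → no match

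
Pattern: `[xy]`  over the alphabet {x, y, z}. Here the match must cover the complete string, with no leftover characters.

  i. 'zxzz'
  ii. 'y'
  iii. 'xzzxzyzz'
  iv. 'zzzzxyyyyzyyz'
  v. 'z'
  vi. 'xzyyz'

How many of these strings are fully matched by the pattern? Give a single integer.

1

i. 'zxzz' → no match
ii. 'y' → match
iii. 'xzzxzyzz' → no match
iv → no match
v. 'z' → no match
vi. 'xzyyz' → no match
Total matched: 1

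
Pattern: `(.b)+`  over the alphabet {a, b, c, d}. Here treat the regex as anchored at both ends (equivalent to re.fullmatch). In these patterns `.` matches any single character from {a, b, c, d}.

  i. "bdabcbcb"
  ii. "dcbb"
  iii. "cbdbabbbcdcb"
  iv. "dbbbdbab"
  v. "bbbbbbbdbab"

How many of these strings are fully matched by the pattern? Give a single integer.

i → no match
ii → no match
iii → no match
iv → match
v → no match
Total matched: 1

1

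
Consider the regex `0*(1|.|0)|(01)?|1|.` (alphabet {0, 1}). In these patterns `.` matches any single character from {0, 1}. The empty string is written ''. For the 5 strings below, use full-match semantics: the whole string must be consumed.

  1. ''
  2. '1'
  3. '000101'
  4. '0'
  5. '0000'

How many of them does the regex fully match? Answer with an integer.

1. '' → match
2. '1' → match
3. '000101' → no match
4. '0' → match
5. '0000' → match
Total matched: 4

4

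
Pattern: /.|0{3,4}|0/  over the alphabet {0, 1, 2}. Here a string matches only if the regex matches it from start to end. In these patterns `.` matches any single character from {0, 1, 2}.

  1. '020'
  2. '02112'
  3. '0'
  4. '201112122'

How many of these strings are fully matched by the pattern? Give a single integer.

1 → no match
2 → no match
3 → match
4 → no match
Total matched: 1

1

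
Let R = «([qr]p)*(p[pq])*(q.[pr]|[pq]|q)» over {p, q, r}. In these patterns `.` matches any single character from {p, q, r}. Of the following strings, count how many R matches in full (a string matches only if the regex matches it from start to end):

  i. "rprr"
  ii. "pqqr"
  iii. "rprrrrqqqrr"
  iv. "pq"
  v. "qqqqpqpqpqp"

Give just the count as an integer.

i → no match
ii → no match
iii → no match
iv → no match
v → no match
Total matched: 0

0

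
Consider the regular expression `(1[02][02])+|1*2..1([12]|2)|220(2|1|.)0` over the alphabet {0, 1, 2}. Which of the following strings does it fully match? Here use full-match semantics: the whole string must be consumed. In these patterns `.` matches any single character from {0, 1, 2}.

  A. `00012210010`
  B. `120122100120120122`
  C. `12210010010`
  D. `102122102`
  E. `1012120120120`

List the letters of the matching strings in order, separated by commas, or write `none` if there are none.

B, D

A → no match
B → match
C → no match
D → match
E → no match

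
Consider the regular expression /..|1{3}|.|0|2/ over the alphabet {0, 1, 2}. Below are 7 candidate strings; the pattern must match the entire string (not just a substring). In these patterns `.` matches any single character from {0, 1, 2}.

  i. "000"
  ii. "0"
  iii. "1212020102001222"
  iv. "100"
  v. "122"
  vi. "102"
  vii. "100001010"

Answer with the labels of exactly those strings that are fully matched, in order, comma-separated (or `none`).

ii

i → no match
ii → match
iii → no match
iv → no match
v → no match
vi → no match
vii → no match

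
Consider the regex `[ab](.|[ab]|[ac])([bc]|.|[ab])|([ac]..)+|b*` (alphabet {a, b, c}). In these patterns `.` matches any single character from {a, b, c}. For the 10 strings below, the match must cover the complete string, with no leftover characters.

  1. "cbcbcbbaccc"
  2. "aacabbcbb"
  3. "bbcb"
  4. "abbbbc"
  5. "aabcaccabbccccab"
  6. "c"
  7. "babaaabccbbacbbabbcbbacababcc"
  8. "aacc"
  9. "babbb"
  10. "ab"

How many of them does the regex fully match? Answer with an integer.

1 → no match
2 → match
3 → no match
4 → no match
5 → no match
6 → no match
7 → no match
8 → no match
9 → no match
10 → no match
Total matched: 1

1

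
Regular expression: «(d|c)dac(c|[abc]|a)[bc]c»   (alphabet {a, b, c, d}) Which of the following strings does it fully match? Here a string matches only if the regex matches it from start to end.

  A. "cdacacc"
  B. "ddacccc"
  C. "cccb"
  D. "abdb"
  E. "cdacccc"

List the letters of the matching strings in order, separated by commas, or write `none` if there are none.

A, B, E

A. "cdacacc" → match
B. "ddacccc" → match
C. "cccb" → no match — must end with "c"
D. "abdb" → no match — must end with "c"
E. "cdacccc" → match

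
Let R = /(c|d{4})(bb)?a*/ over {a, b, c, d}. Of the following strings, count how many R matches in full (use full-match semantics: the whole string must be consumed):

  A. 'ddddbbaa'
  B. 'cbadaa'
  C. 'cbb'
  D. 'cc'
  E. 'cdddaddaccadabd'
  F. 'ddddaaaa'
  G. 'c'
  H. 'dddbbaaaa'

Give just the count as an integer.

4

A → match
B → no match
C → match
D → no match
E → no match
F → match
G → match
H → no match
Total matched: 4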